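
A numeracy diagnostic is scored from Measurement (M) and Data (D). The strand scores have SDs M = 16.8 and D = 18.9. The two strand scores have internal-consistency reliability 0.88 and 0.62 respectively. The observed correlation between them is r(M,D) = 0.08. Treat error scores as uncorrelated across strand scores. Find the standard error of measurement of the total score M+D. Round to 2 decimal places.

Var(total) = 639.45 + 50.8032 = 690.253.
True-score variance = 469.841 + 50.8032 = 520.645, so reliability = 0.7543.
Error variance = 690.253 − 520.645 = 169.609; SEM = √169.609 = 13.02.

13.02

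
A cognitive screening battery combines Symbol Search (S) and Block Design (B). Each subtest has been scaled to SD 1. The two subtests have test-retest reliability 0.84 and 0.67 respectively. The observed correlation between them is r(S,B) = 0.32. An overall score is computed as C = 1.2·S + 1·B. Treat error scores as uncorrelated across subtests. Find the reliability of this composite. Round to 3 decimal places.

0.825

Var(C) = 1.2² + 1 + 2·[1.2·0.32] = 2.44 + 0.768 = 3.208.
Under uncorrelated errors the observed covariances equal the true-score covariances, so only the own-variance terms attenuate.
True-score variance = [1.2²·0.84 + 0.67] + 0.768 = 1.8796 + 0.768 = 2.6476.
Reliability = 2.6476 / 3.208 = 0.825.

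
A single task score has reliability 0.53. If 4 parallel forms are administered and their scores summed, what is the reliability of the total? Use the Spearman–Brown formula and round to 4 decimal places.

0.8185

ρ_k = kρ / (1 + (k−1)ρ) = 4·0.53 / (1 + 3·0.53) = 2.120 / 2.590 = 0.8185.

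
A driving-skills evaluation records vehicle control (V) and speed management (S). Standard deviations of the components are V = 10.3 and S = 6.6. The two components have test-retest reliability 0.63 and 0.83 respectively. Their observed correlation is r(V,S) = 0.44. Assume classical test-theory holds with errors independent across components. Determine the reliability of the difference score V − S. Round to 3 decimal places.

Var(V−S) = 10.3² + 6.6² − 2·10.3·6.6·0.44 = 149.65 − 59.8224 = 89.8276.
Under uncorrelated errors the observed covariances equal the true-score covariances, so only the own-variance terms attenuate.
True-score variance = [10.3²·0.63 + 6.6²·0.83] − 59.8224 = 102.992 − 59.8224 = 43.1691.
Reliability = 43.1691 / 89.8276 = 0.481.

0.481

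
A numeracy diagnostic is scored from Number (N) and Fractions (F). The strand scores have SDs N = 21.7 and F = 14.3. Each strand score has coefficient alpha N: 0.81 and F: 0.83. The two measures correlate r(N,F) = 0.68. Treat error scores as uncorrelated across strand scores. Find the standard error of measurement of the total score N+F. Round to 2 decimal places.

Var(total) = 675.38 + 422.022 = 1097.4.
True-score variance = 551.148 + 422.022 = 973.169, so reliability = 0.8868.
Error variance = 1097.4 − 973.169 = 124.232; SEM = √124.232 = 11.15.

11.15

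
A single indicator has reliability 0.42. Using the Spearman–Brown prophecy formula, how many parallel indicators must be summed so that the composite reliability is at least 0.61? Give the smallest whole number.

k ≥ ρ*(1−ρ₁)/(ρ₁(1−ρ*)) = 0.61·0.58 / (0.42·0.39) = 2.160.
Smallest integer k = 3.

3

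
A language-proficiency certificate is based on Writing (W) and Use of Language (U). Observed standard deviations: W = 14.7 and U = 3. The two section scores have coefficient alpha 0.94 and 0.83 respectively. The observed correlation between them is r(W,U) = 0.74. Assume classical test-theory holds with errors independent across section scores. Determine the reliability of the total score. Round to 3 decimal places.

Var(W+U) = 14.7² + 3² + 2·[14.7·3·0.74] = 225.09 + 65.268 = 290.358.
Because errors are independent across components, Cov(Tᵢ,Tⱼ) = Cov(Xᵢ,Xⱼ); the off-diagonal part of the true-score variance is the same as above.
True-score variance = [14.7²·0.94 + 3²·0.83] + 65.268 = 210.595 + 65.268 = 275.863.
Reliability = 275.863 / 290.358 = 0.950.

0.950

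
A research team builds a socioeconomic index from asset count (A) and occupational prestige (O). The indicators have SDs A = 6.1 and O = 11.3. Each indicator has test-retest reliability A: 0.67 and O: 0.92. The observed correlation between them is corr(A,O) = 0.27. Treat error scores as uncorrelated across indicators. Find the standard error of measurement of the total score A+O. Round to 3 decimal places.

Var(total) = 164.9 + 37.2222 = 202.122.
True-score variance = 142.406 + 37.2222 = 179.628, so reliability = 0.8887.
Error variance = 202.122 − 179.628 = 22.4945; SEM = √22.4945 = 4.743.

4.743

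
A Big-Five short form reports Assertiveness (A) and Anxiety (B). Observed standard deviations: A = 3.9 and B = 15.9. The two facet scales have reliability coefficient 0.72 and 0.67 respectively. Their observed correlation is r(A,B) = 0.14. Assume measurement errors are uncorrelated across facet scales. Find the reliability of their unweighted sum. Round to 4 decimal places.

Var(A+B) = 3.9² + 15.9² + 2·[3.9·15.9·0.14] = 268.02 + 17.3628 = 285.383.
Because errors are independent across components, Cov(Tᵢ,Tⱼ) = Cov(Xᵢ,Xⱼ); the off-diagonal part of the true-score variance is the same as above.
True-score variance = [3.9²·0.72 + 15.9²·0.67] + 17.3628 = 180.334 + 17.3628 = 197.697.
Reliability = 197.697 / 285.383 = 0.6927.

0.6927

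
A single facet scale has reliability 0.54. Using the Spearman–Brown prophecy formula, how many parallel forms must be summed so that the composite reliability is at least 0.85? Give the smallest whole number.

k ≥ ρ*(1−ρ₁)/(ρ₁(1−ρ*)) = 0.85·0.46 / (0.54·0.15) = 4.827.
Smallest integer k = 5.

5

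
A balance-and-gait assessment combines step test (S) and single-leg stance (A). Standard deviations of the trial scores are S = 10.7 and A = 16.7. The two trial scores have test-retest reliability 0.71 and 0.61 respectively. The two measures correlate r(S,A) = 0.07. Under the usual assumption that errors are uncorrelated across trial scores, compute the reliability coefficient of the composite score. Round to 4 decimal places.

Var(S+A) = 10.7² + 16.7² + 2·[10.7·16.7·0.07] = 393.38 + 25.0166 = 418.397.
Under uncorrelated errors the observed covariances equal the true-score covariances, so only the own-variance terms attenuate.
True-score variance = [10.7²·0.71 + 16.7²·0.61] + 25.0166 = 251.411 + 25.0166 = 276.427.
Reliability = 276.427 / 418.397 = 0.6607.

0.6607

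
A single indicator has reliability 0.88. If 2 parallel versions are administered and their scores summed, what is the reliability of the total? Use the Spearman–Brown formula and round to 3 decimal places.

ρ_k = kρ / (1 + (k−1)ρ) = 2·0.88 / (1 + 1·0.88) = 1.760 / 1.880 = 0.936.

0.936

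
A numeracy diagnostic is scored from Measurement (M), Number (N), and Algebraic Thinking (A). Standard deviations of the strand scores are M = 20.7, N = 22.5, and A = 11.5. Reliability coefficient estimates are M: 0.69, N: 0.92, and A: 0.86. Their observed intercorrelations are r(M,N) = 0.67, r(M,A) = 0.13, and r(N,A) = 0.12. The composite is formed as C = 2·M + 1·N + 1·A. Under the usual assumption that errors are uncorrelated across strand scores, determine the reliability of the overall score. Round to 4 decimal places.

0.8441

Var(C) = 2²·20.7² + 22.5² + 11.5² + 2·[2·20.7·22.5·0.67 + 2·20.7·11.5·0.13 + 22.5·11.5·0.12] = 2352.46 + 1434.1 = 3786.56.
Under uncorrelated errors the observed covariances equal the true-score covariances, so only the own-variance terms attenuate.
True-score variance = [2²·20.7²·0.69 + 22.5²·0.92 + 11.5²·0.86] + 1434.1 = 1762.12 + 1434.1 = 3196.21.
Reliability = 3196.21 / 3786.56 = 0.8441.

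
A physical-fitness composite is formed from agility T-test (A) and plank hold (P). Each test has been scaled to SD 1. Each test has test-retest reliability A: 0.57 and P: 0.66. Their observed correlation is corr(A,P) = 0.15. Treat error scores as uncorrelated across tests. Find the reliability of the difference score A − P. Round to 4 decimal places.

0.5471

Var(A−P) = 1 + 1 − 2·0.15 = 2 − 0.3 = 1.7.
With uncorrelated errors the cross-covariances are all true-score covariance, so they carry over unchanged; only the diagonal terms shrink to ρᵢσᵢ².
True-score variance = [0.57 + 0.66] − 0.3 = 1.23 − 0.3 = 0.93.
Reliability = 0.93 / 1.7 = 0.5471.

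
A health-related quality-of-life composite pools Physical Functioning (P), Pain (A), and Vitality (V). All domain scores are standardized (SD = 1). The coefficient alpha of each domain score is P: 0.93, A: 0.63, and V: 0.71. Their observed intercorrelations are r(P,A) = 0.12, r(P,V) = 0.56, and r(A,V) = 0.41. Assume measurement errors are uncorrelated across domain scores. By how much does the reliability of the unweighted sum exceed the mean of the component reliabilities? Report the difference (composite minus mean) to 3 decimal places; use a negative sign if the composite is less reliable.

0.102

Var(sum) = 3 + 2.18 = 5.18; true-score variance = 2.27 + 2.18 = 4.45; composite reliability = 0.8591.
Mean component reliability = 0.7567.
Difference = 0.8591 − 0.7567 = 0.102.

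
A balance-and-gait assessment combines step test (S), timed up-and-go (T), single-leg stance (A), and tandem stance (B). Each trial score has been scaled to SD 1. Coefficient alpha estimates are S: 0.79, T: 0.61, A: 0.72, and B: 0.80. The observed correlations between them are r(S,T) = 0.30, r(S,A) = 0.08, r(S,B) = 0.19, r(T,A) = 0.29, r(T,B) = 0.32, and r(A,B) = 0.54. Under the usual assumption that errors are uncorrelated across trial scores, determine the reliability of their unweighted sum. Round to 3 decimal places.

Var(S+T+A+B) = 4 + 2·[0.30 + 0.08 + 0.19 + 0.29 + 0.32 + 0.54] = 4 + 3.44 = 7.44.
Because errors are independent across components, Cov(Tᵢ,Tⱼ) = Cov(Xᵢ,Xⱼ); the off-diagonal part of the true-score variance is the same as above.
True-score variance = [0.79 + 0.61 + 0.72 + 0.80] + 3.44 = 2.92 + 3.44 = 6.36.
Reliability = 6.36 / 7.44 = 0.855.

0.855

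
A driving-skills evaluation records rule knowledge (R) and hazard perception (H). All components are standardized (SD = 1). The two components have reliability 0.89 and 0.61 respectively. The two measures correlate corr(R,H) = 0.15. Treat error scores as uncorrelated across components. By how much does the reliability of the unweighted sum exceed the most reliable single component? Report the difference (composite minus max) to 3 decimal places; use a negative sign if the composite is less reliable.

-0.107

Var(sum) = 2 + 0.3 = 2.3; true-score variance = 1.5 + 0.3 = 1.8; composite reliability = 0.7826.
Max component reliability = 0.8900.
Difference = 0.7826 − 0.8900 = -0.107.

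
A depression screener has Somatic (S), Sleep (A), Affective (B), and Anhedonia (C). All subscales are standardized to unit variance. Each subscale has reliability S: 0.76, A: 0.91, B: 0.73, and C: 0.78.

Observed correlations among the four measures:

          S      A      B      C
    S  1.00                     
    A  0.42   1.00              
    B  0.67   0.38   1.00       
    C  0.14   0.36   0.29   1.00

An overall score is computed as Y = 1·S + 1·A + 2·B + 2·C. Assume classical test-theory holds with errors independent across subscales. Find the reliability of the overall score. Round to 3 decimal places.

Var(Y) = 1 + 1 + 2² + 2² + 2·[0.42 + 2·0.67 + 2·0.14 + 2·0.38 + 2·0.36 + 4·0.29] = 10 + 9.36 = 19.36.
With uncorrelated errors the cross-covariances are all true-score covariance, so they carry over unchanged; only the diagonal terms shrink to ρᵢσᵢ².
True-score variance = [0.76 + 0.91 + 2²·0.73 + 2²·0.78] + 9.36 = 7.71 + 9.36 = 17.07.
Reliability = 17.07 / 19.36 = 0.882.

0.882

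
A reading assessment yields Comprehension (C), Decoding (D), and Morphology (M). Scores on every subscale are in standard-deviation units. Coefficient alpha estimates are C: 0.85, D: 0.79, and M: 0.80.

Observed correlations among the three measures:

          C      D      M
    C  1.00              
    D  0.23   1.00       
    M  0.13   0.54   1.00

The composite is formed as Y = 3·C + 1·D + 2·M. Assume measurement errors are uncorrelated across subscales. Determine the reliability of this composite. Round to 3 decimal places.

0.876

Var(Y) = 3² + 1 + 2² + 2·[3·0.23 + 6·0.13 + 2·0.54] = 14 + 5.1 = 19.1.
With uncorrelated errors the cross-covariances are all true-score covariance, so they carry over unchanged; only the diagonal terms shrink to ρᵢσᵢ².
True-score variance = [3²·0.85 + 0.79 + 2²·0.80] + 5.1 = 11.64 + 5.1 = 16.74.
Reliability = 16.74 / 19.1 = 0.876.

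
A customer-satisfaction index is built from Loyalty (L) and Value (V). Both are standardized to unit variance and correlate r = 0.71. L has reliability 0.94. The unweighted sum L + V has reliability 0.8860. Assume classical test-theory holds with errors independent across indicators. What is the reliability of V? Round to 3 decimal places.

Var(L+V) = 2 + 2·0.71 = 3.420.
True-score variance = ρ_L + ρ_V + 2·0.71, so 0.8860 = (0.94 + ρ_V + 1.42) / 3.420.
ρ_V = 0.8860·3.420 − 0.94 − 1.42 = 0.670.

0.670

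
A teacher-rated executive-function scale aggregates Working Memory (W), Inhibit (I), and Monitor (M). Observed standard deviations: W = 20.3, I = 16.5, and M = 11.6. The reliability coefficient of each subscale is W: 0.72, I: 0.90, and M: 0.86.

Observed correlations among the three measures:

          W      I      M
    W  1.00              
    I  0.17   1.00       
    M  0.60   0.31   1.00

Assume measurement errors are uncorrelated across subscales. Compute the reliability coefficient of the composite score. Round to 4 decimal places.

Var(W+I+M) = 20.3² + 16.5² + 11.6² + 2·[20.3·16.5·0.17 + 20.3·11.6·0.60 + 16.5·11.6·0.31] = 818.9 + 515.127 = 1334.03.
Under uncorrelated errors the observed covariances equal the true-score covariances, so only the own-variance terms attenuate.
True-score variance = [20.3²·0.72 + 16.5²·0.90 + 11.6²·0.86] + 515.127 = 657.451 + 515.127 = 1172.58.
Reliability = 1172.58 / 1334.03 = 0.8790.

0.8790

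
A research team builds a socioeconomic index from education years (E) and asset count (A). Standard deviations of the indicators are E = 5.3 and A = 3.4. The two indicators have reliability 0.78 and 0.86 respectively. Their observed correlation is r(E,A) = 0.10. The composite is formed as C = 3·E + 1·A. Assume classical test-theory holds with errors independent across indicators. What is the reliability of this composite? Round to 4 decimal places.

Var(C) = 3²·5.3² + 3.4² + 2·[3·5.3·3.4·0.10] = 264.37 + 10.812 = 275.182.
Under uncorrelated errors the observed covariances equal the true-score covariances, so only the own-variance terms attenuate.
True-score variance = [3²·5.3²·0.78 + 3.4²·0.86] + 10.812 = 207.133 + 10.812 = 217.945.
Reliability = 217.945 / 275.182 = 0.7920.

0.7920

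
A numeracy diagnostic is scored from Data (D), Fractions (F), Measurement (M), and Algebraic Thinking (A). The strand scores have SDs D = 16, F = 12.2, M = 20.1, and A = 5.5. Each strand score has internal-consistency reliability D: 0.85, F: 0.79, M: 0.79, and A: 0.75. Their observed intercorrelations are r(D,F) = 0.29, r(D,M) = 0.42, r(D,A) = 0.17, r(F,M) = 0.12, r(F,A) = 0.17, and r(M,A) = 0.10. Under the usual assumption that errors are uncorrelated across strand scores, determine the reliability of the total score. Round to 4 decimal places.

Var(D+F+M+A) = 16² + 12.2² + 20.1² + 5.5² + 2·[16·12.2·0.29 + 16·20.1·0.42 + 16·5.5·0.17 + 12.2·20.1·0.12 + 12.2·5.5·0.17 + 20.1·5.5·0.10] = 839.1 + 517.057 = 1356.16.
Under uncorrelated errors the observed covariances equal the true-score covariances, so only the own-variance terms attenuate.
True-score variance = [16²·0.85 + 12.2²·0.79 + 20.1²·0.79 + 5.5²·0.75] + 517.057 = 677.039 + 517.057 = 1194.1.
Reliability = 1194.1 / 1356.16 = 0.8805.

0.8805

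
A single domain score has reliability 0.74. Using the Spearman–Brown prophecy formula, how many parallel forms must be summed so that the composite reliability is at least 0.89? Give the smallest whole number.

3

k ≥ ρ*(1−ρ₁)/(ρ₁(1−ρ*)) = 0.89·0.26 / (0.74·0.11) = 2.843.
Smallest integer k = 3.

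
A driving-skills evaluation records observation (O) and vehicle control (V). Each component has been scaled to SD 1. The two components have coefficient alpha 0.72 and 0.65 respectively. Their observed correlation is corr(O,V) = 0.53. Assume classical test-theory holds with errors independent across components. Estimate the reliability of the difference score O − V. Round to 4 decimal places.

0.3298

Var(O−V) = 1 + 1 − 2·0.53 = 2 − 1.06 = 0.94.
Because errors are independent across components, Cov(Tᵢ,Tⱼ) = Cov(Xᵢ,Xⱼ); the off-diagonal part of the true-score variance is the same as above.
True-score variance = [0.72 + 0.65] − 1.06 = 1.37 − 1.06 = 0.31.
Reliability = 0.31 / 0.94 = 0.3298.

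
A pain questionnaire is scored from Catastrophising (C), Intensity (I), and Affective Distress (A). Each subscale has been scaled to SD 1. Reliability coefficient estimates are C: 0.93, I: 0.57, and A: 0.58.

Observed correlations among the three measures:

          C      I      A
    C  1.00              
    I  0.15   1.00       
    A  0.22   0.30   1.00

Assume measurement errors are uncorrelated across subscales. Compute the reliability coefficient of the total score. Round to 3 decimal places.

0.788

Var(C+I+A) = 3 + 2·[0.15 + 0.22 + 0.30] = 3 + 1.34 = 4.34.
Under uncorrelated errors the observed covariances equal the true-score covariances, so only the own-variance terms attenuate.
True-score variance = [0.93 + 0.57 + 0.58] + 1.34 = 2.08 + 1.34 = 3.42.
Reliability = 3.42 / 4.34 = 0.788.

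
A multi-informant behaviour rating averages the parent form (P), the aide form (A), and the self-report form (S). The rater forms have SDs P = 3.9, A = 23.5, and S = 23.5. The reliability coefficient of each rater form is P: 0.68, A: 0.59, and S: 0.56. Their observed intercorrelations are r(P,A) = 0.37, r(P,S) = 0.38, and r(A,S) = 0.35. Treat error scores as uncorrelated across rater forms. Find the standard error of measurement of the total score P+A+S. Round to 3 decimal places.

21.778

Var(total) = 1119.71 + 524.05 = 1643.76.
True-score variance = 645.43 + 524.05 = 1169.48, so reliability = 0.7115.
Error variance = 1643.76 − 1169.48 = 474.28; SEM = √474.28 = 21.778.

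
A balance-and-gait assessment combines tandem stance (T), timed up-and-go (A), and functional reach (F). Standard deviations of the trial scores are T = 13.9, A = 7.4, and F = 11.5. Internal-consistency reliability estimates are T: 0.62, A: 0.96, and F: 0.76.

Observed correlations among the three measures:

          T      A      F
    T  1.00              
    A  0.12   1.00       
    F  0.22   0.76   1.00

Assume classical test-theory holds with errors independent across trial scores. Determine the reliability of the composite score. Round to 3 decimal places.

0.822

Var(T+A+F) = 13.9² + 7.4² + 11.5² + 2·[13.9·7.4·0.12 + 13.9·11.5·0.22 + 7.4·11.5·0.76] = 380.22 + 224.372 = 604.592.
With uncorrelated errors the cross-covariances are all true-score covariance, so they carry over unchanged; only the diagonal terms shrink to ρᵢσᵢ².
True-score variance = [13.9²·0.62 + 7.4²·0.96 + 11.5²·0.76] + 224.372 = 272.87 + 224.372 = 497.242.
Reliability = 497.242 / 604.592 = 0.822.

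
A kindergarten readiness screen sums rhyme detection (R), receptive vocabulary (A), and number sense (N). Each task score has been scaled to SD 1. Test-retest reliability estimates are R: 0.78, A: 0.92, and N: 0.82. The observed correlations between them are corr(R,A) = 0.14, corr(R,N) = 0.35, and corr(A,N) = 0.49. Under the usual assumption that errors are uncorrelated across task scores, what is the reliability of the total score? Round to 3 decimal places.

0.903

Var(R+A+N) = 3 + 2·[0.14 + 0.35 + 0.49] = 3 + 1.96 = 4.96.
With uncorrelated errors the cross-covariances are all true-score covariance, so they carry over unchanged; only the diagonal terms shrink to ρᵢσᵢ².
True-score variance = [0.78 + 0.92 + 0.82] + 1.96 = 2.52 + 1.96 = 4.48.
Reliability = 4.48 / 4.96 = 0.903.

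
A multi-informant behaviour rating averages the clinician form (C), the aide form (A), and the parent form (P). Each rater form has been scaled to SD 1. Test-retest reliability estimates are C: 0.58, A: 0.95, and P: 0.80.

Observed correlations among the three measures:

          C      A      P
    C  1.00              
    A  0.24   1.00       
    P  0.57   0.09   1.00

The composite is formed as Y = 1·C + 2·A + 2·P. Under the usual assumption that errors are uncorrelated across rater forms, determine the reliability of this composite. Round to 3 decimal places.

Var(Y) = 1 + 2² + 2² + 2·[2·0.24 + 2·0.57 + 4·0.09] = 9 + 3.96 = 12.96.
Because errors are independent across components, Cov(Tᵢ,Tⱼ) = Cov(Xᵢ,Xⱼ); the off-diagonal part of the true-score variance is the same as above.
True-score variance = [0.58 + 2²·0.95 + 2²·0.80] + 3.96 = 7.58 + 3.96 = 11.54.
Reliability = 11.54 / 12.96 = 0.890.

0.890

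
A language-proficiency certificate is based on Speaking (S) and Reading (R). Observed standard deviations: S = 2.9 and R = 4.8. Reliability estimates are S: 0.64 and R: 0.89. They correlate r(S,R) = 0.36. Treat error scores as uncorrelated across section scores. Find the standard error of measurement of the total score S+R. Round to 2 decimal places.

2.36

Var(total) = 31.45 + 10.0224 = 41.4724.
True-score variance = 25.888 + 10.0224 = 35.9104, so reliability = 0.8659.
Error variance = 41.4724 − 35.9104 = 5.562; SEM = √5.562 = 2.36.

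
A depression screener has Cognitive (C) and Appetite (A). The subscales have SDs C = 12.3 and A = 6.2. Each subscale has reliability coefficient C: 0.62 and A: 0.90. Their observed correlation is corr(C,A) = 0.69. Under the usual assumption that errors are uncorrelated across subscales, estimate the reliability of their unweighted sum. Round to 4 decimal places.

0.7921

Var(C+A) = 12.3² + 6.2² + 2·[12.3·6.2·0.69] = 189.73 + 105.239 = 294.969.
Because errors are independent across components, Cov(Tᵢ,Tⱼ) = Cov(Xᵢ,Xⱼ); the off-diagonal part of the true-score variance is the same as above.
True-score variance = [12.3²·0.62 + 6.2²·0.90] + 105.239 = 128.396 + 105.239 = 233.635.
Reliability = 233.635 / 294.969 = 0.7921.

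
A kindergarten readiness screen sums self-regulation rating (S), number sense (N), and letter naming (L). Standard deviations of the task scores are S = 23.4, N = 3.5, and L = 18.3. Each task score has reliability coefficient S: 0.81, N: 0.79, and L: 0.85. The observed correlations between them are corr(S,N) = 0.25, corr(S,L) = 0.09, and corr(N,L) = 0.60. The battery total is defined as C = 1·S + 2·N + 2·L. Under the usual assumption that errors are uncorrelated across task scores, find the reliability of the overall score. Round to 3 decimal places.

Var(C) = 23.4² + 2²·3.5² + 2²·18.3² + 2·[2·23.4·3.5·0.25 + 2·23.4·18.3·0.09 + 4·3.5·18.3·0.60] = 1936.12 + 543.499 = 2479.62.
With uncorrelated errors the cross-covariances are all true-score covariance, so they carry over unchanged; only the diagonal terms shrink to ρᵢσᵢ².
True-score variance = [23.4²·0.81 + 2²·3.5²·0.79 + 2²·18.3²·0.85] + 543.499 = 1620.86 + 543.499 = 2164.36.
Reliability = 2164.36 / 2479.62 = 0.873.

0.873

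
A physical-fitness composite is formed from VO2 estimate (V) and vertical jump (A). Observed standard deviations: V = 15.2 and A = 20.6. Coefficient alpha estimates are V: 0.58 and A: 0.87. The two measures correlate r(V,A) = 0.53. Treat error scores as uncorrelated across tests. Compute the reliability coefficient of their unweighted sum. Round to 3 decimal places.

0.846

Var(V+A) = 15.2² + 20.6² + 2·[15.2·20.6·0.53] = 655.4 + 331.907 = 987.307.
With uncorrelated errors the cross-covariances are all true-score covariance, so they carry over unchanged; only the diagonal terms shrink to ρᵢσᵢ².
True-score variance = [15.2²·0.58 + 20.6²·0.87] + 331.907 = 503.196 + 331.907 = 835.104.
Reliability = 835.104 / 987.307 = 0.846.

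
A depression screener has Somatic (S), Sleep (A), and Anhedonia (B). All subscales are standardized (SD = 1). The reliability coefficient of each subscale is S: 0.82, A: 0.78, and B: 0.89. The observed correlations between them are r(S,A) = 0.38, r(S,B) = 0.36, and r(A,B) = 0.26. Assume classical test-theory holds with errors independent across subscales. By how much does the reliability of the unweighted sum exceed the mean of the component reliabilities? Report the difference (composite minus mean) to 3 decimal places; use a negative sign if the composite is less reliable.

Var(sum) = 3 + 2 = 5; true-score variance = 2.49 + 2 = 4.49; composite reliability = 0.8980.
Mean component reliability = 0.8300.
Difference = 0.8980 − 0.8300 = 0.068.

0.068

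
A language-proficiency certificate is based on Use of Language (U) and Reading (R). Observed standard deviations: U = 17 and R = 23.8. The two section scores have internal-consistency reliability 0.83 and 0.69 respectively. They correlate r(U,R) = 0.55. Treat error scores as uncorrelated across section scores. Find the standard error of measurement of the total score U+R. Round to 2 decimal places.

Var(total) = 855.44 + 445.06 = 1300.5.
True-score variance = 630.714 + 445.06 = 1075.77, so reliability = 0.8272.
Error variance = 1300.5 − 1075.77 = 224.726; SEM = √224.726 = 14.99.

14.99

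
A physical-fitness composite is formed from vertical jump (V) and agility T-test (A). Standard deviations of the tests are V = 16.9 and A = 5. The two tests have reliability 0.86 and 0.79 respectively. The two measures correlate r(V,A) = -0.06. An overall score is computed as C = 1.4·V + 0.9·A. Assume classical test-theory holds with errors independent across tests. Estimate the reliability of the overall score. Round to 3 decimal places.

Var(C) = 1.4²·16.9² + 0.9²·5² + 2·[1.26·16.9·5·(-0.06)] = 580.046 − 12.7764 = 567.269.
With uncorrelated errors the cross-covariances are all true-score covariance, so they carry over unchanged; only the diagonal terms shrink to ρᵢσᵢ².
True-score variance = [1.4²·16.9²·0.86 + 0.9²·5²·0.79] − 12.7764 = 497.422 − 12.7764 = 484.645.
Reliability = 484.645 / 567.269 = 0.854.

0.854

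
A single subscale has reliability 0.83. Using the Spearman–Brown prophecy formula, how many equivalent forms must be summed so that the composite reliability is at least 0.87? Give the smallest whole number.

2

k ≥ ρ*(1−ρ₁)/(ρ₁(1−ρ*)) = 0.87·0.17 / (0.83·0.13) = 1.371.
Smallest integer k = 2.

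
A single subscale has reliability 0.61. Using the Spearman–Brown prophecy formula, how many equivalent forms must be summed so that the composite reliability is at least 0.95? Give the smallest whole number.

13

k ≥ ρ*(1−ρ₁)/(ρ₁(1−ρ*)) = 0.95·0.39 / (0.61·0.05) = 12.148.
Smallest integer k = 13.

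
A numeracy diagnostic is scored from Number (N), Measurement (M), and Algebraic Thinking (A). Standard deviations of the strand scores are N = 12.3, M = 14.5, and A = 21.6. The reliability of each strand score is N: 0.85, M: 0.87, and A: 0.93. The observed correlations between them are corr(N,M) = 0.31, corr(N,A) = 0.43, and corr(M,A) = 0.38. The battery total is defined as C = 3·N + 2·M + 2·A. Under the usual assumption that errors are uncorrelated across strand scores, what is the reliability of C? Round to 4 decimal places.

0.9370

Var(C) = 3²·12.3² + 2²·14.5² + 2²·21.6² + 2·[6·12.3·14.5·0.31 + 6·12.3·21.6·0.43 + 4·14.5·21.6·0.38] = 4068.85 + 2986.5 = 7055.35.
Because errors are independent across components, Cov(Tᵢ,Tⱼ) = Cov(Xᵢ,Xⱼ); the off-diagonal part of the true-score variance is the same as above.
True-score variance = [3²·12.3²·0.85 + 2²·14.5²·0.87 + 2²·21.6²·0.93] + 2986.5 = 3624.64 + 2986.5 = 6611.14.
Reliability = 6611.14 / 7055.35 = 0.9370.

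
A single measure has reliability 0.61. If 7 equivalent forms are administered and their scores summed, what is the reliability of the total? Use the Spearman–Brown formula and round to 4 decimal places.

0.9163

ρ_k = kρ / (1 + (k−1)ρ) = 7·0.61 / (1 + 6·0.61) = 4.270 / 4.660 = 0.9163.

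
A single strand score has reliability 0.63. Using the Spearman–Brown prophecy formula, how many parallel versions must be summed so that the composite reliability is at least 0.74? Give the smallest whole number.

k ≥ ρ*(1−ρ₁)/(ρ₁(1−ρ*)) = 0.74·0.37 / (0.63·0.26) = 1.672.
Smallest integer k = 2.

2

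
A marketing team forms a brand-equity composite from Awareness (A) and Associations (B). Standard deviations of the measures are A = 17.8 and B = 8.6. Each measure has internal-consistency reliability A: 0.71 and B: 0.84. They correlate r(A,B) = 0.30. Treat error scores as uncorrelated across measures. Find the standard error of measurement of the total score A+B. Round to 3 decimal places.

10.184

Var(total) = 390.8 + 91.848 = 482.648.
True-score variance = 287.083 + 91.848 = 378.931, so reliability = 0.7851.
Error variance = 482.648 − 378.931 = 103.717; SEM = √103.717 = 10.184.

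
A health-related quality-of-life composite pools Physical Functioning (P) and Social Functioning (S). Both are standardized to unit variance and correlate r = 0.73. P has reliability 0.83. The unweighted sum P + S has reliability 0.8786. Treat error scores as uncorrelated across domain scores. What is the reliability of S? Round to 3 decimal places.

0.750

Var(P+S) = 2 + 2·0.73 = 3.460.
True-score variance = ρ_P + ρ_S + 2·0.73, so 0.8786 = (0.83 + ρ_S + 1.46) / 3.460.
ρ_S = 0.8786·3.460 − 0.83 − 1.46 = 0.750.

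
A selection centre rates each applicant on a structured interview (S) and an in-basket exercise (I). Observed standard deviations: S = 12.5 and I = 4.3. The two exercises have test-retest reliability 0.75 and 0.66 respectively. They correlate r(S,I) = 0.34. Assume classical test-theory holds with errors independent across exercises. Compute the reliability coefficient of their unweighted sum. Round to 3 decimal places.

0.785

Var(S+I) = 12.5² + 4.3² + 2·[12.5·4.3·0.34] = 174.74 + 36.55 = 211.29.
Under uncorrelated errors the observed covariances equal the true-score covariances, so only the own-variance terms attenuate.
True-score variance = [12.5²·0.75 + 4.3²·0.66] + 36.55 = 129.391 + 36.55 = 165.941.
Reliability = 165.941 / 211.29 = 0.785.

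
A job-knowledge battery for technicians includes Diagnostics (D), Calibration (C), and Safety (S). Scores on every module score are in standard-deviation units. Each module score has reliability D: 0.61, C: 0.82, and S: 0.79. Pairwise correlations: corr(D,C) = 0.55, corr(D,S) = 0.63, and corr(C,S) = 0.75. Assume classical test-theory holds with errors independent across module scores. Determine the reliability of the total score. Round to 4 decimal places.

Var(D+C+S) = 3 + 2·[0.55 + 0.63 + 0.75] = 3 + 3.86 = 6.86.
With uncorrelated errors the cross-covariances are all true-score covariance, so they carry over unchanged; only the diagonal terms shrink to ρᵢσᵢ².
True-score variance = [0.61 + 0.82 + 0.79] + 3.86 = 2.22 + 3.86 = 6.08.
Reliability = 6.08 / 6.86 = 0.8863.

0.8863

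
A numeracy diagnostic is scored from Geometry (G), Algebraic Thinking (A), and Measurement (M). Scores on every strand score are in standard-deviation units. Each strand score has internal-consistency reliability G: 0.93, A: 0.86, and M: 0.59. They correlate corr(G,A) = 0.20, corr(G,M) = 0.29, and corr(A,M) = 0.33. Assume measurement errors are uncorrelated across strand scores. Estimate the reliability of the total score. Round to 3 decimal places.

Var(G+A+M) = 3 + 2·[0.20 + 0.29 + 0.33] = 3 + 1.64 = 4.64.
Because errors are independent across components, Cov(Tᵢ,Tⱼ) = Cov(Xᵢ,Xⱼ); the off-diagonal part of the true-score variance is the same as above.
True-score variance = [0.93 + 0.86 + 0.59] + 1.64 = 2.38 + 1.64 = 4.02.
Reliability = 4.02 / 4.64 = 0.866.

0.866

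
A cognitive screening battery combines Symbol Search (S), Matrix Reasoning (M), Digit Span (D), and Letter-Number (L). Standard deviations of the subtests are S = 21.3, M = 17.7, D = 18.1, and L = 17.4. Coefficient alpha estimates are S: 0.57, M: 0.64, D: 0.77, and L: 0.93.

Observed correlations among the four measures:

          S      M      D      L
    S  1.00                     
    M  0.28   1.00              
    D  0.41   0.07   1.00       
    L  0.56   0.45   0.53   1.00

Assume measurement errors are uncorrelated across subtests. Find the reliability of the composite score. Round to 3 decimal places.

Var(S+M+D+L) = 21.3² + 17.7² + 18.1² + 17.4² + 2·[21.3·17.7·0.28 + 21.3·18.1·0.41 + 21.3·17.4·0.56 + 17.7·18.1·0.07 + 17.7·17.4·0.45 + 18.1·17.4·0.53] = 1397.35 + 1598.22 = 2995.57.
Under uncorrelated errors the observed covariances equal the true-score covariances, so only the own-variance terms attenuate.
True-score variance = [21.3²·0.57 + 17.7²·0.64 + 18.1²·0.77 + 17.4²·0.93] + 1598.22 = 992.935 + 1598.22 = 2591.16.
Reliability = 2591.16 / 2995.57 = 0.865.

0.865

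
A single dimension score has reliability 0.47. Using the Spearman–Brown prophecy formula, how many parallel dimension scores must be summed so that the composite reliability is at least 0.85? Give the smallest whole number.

k ≥ ρ*(1−ρ₁)/(ρ₁(1−ρ*)) = 0.85·0.53 / (0.47·0.15) = 6.390.
Smallest integer k = 7.

7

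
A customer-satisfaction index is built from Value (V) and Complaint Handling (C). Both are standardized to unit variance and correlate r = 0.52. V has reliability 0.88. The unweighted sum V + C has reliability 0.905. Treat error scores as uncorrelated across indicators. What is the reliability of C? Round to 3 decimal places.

Var(V+C) = 2 + 2·0.52 = 3.040.
True-score variance = ρ_V + ρ_C + 2·0.52, so 0.905 = (0.88 + ρ_C + 1.04) / 3.040.
ρ_C = 0.905·3.040 − 0.88 − 1.04 = 0.831.

0.831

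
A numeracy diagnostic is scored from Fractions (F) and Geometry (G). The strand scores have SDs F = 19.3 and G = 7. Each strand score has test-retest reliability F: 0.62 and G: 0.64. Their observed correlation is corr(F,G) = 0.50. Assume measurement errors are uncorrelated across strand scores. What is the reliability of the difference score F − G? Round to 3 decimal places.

Var(F−G) = 19.3² + 7² − 2·19.3·7·0.50 = 421.49 − 135.1 = 286.39.
Because errors are independent across components, Cov(Tᵢ,Tⱼ) = Cov(Xᵢ,Xⱼ); the off-diagonal part of the true-score variance is the same as above.
True-score variance = [19.3²·0.62 + 7²·0.64] − 135.1 = 262.304 − 135.1 = 127.204.
Reliability = 127.204 / 286.39 = 0.444.

0.444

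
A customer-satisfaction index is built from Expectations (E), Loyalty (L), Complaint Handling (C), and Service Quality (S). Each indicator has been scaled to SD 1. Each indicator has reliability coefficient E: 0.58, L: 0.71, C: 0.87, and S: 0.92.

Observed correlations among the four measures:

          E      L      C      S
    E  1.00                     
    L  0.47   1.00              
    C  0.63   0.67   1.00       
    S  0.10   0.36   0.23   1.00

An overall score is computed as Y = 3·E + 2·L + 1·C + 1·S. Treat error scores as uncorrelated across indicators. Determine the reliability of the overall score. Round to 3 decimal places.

0.826

Var(Y) = 3² + 2² + 1 + 1 + 2·[6·0.47 + 3·0.63 + 3·0.10 + 2·0.67 + 2·0.36 + 0.23] = 15 + 14.6 = 29.6.
With uncorrelated errors the cross-covariances are all true-score covariance, so they carry over unchanged; only the diagonal terms shrink to ρᵢσᵢ².
True-score variance = [3²·0.58 + 2²·0.71 + 0.87 + 0.92] + 14.6 = 9.85 + 14.6 = 24.45.
Reliability = 24.45 / 29.6 = 0.826.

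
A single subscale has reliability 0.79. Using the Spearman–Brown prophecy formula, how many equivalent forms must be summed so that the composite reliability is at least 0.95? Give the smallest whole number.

k ≥ ρ*(1−ρ₁)/(ρ₁(1−ρ*)) = 0.95·0.21 / (0.79·0.05) = 5.051.
Smallest integer k = 6.

6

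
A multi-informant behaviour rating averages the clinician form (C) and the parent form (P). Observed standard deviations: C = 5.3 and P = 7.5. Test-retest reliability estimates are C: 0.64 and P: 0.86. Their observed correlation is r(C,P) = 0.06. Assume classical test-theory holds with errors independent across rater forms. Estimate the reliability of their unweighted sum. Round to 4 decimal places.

Var(C+P) = 5.3² + 7.5² + 2·[5.3·7.5·0.06] = 84.34 + 4.77 = 89.11.
With uncorrelated errors the cross-covariances are all true-score covariance, so they carry over unchanged; only the diagonal terms shrink to ρᵢσᵢ².
True-score variance = [5.3²·0.64 + 7.5²·0.86] + 4.77 = 66.3526 + 4.77 = 71.1226.
Reliability = 71.1226 / 89.11 = 0.7981.

0.7981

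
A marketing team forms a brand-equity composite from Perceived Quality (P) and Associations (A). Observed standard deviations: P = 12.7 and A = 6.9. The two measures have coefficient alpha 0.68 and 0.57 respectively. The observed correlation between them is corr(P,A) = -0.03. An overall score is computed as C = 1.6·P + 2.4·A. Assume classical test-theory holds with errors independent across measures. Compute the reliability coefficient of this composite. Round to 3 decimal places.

0.625

Var(C) = 1.6²·12.7² + 2.4²·6.9² + 2·[3.84·12.7·6.9·(-0.03)] = 687.136 − 20.19 = 666.946.
With uncorrelated errors the cross-covariances are all true-score covariance, so they carry over unchanged; only the diagonal terms shrink to ρᵢσᵢ².
True-score variance = [1.6²·12.7²·0.68 + 2.4²·6.9²·0.57] − 20.19 = 437.087 − 20.19 = 416.897.
Reliability = 416.897 / 666.946 = 0.625.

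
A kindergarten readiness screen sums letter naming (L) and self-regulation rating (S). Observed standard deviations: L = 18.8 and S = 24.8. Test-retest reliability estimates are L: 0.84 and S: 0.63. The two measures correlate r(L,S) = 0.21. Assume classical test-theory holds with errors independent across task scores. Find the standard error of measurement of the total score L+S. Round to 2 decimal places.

16.86

Var(total) = 968.48 + 195.821 = 1164.3.
True-score variance = 684.365 + 195.821 = 880.186, so reliability = 0.7560.
Error variance = 1164.3 − 880.186 = 284.115; SEM = √284.115 = 16.86.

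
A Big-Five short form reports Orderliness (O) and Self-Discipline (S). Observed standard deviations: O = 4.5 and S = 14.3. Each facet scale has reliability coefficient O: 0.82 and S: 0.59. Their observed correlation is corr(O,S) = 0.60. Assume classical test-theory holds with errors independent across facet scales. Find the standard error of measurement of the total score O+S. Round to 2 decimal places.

9.35

Var(total) = 224.74 + 77.22 = 301.96.
True-score variance = 137.254 + 77.22 = 214.474, so reliability = 0.7103.
Error variance = 301.96 − 214.474 = 87.4859; SEM = √87.4859 = 9.35.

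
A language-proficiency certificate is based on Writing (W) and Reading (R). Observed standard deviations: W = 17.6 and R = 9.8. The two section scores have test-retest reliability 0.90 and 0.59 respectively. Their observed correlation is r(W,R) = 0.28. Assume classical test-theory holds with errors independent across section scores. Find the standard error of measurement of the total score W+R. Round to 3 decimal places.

8.388

Var(total) = 405.8 + 96.5888 = 502.389.
True-score variance = 335.448 + 96.5888 = 432.036, so reliability = 0.8600.
Error variance = 502.389 − 432.036 = 70.3524; SEM = √70.3524 = 8.388.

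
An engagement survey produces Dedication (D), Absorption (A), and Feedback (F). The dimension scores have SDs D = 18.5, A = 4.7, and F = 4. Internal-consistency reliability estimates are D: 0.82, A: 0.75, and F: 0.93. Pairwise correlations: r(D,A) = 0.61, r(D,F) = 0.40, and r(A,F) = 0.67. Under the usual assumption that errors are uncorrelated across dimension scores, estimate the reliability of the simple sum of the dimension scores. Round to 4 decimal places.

0.8804

Var(D+A+F) = 18.5² + 4.7² + 4² + 2·[18.5·4.7·0.61 + 18.5·4·0.40 + 4.7·4·0.67] = 380.34 + 190.471 = 570.811.
With uncorrelated errors the cross-covariances are all true-score covariance, so they carry over unchanged; only the diagonal terms shrink to ρᵢσᵢ².
True-score variance = [18.5²·0.82 + 4.7²·0.75 + 4²·0.93] + 190.471 = 312.092 + 190.471 = 502.563.
Reliability = 502.563 / 570.811 = 0.8804.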